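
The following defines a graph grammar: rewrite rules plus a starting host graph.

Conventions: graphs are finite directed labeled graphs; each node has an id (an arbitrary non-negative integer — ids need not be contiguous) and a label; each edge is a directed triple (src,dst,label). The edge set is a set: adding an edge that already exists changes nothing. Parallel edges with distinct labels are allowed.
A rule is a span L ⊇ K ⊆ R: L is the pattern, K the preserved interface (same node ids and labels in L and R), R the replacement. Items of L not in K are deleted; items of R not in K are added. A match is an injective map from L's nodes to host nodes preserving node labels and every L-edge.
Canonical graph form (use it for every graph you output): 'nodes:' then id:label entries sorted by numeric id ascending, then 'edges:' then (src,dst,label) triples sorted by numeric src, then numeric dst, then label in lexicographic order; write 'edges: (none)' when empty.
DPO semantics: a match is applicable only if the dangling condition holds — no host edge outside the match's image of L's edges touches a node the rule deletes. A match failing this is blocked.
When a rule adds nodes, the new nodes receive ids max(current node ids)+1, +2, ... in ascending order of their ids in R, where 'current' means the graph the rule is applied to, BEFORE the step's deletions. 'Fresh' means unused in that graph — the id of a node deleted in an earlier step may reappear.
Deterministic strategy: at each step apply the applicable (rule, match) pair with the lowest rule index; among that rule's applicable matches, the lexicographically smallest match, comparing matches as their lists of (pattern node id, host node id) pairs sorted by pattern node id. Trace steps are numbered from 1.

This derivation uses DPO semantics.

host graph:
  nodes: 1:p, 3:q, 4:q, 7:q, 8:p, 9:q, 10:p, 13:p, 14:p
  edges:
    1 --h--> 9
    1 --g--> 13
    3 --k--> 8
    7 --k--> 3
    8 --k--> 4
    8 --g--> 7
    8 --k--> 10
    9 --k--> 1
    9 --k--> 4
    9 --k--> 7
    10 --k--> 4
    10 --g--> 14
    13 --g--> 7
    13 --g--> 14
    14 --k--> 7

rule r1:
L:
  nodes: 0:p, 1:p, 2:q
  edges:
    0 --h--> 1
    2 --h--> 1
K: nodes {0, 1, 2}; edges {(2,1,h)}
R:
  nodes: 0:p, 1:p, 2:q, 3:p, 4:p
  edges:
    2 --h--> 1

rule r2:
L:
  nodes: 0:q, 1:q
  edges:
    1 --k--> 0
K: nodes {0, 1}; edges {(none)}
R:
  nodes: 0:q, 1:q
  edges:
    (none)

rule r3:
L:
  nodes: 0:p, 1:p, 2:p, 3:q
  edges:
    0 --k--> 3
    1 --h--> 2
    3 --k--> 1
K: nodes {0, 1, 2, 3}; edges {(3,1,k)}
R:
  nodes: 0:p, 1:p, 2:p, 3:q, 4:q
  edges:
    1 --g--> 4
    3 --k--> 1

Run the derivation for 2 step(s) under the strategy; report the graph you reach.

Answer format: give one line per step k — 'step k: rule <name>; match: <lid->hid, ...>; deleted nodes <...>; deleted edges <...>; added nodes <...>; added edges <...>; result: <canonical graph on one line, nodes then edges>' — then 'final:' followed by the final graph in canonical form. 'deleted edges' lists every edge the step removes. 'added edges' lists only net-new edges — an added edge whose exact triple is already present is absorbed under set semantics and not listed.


step 1: rule r2; match: 0->3, 1->7; deleted nodes (none); deleted edges (7,3,k); added nodes (none); added edges (none); result: nodes: 1:p, 3:q, 4:q, 7:q, 8:p, 9:q, 10:p, 13:p, 14:p edges: (1,9,h); (1,13,g); (3,8,k); (8,4,k); (8,7,g); (8,10,k); (9,1,k); (9,4,k); (9,7,k); (10,4,k); (10,14,g); (13,7,g); (13,14,g); (14,7,k)
step 2: rule r2; match: 0->4, 1->9; deleted nodes (none); deleted edges (9,4,k); added nodes (none); added edges (none); result: nodes: 1:p, 3:q, 4:q, 7:q, 8:p, 9:q, 10:p, 13:p, 14:p edges: (1,9,h); (1,13,g); (3,8,k); (8,4,k); (8,7,g); (8,10,k); (9,1,k); (9,7,k); (10,4,k); (10,14,g); (13,7,g); (13,14,g); (14,7,k)
final:
nodes: 1:p, 3:q, 4:q, 7:q, 8:p, 9:q, 10:p, 13:p, 14:p
edges: (1,9,h); (1,13,g); (3,8,k); (8,4,k); (8,7,g); (8,10,k); (9,1,k); (9,7,k); (10,4,k); (10,14,g); (13,7,g); (13,14,g); (14,7,k)


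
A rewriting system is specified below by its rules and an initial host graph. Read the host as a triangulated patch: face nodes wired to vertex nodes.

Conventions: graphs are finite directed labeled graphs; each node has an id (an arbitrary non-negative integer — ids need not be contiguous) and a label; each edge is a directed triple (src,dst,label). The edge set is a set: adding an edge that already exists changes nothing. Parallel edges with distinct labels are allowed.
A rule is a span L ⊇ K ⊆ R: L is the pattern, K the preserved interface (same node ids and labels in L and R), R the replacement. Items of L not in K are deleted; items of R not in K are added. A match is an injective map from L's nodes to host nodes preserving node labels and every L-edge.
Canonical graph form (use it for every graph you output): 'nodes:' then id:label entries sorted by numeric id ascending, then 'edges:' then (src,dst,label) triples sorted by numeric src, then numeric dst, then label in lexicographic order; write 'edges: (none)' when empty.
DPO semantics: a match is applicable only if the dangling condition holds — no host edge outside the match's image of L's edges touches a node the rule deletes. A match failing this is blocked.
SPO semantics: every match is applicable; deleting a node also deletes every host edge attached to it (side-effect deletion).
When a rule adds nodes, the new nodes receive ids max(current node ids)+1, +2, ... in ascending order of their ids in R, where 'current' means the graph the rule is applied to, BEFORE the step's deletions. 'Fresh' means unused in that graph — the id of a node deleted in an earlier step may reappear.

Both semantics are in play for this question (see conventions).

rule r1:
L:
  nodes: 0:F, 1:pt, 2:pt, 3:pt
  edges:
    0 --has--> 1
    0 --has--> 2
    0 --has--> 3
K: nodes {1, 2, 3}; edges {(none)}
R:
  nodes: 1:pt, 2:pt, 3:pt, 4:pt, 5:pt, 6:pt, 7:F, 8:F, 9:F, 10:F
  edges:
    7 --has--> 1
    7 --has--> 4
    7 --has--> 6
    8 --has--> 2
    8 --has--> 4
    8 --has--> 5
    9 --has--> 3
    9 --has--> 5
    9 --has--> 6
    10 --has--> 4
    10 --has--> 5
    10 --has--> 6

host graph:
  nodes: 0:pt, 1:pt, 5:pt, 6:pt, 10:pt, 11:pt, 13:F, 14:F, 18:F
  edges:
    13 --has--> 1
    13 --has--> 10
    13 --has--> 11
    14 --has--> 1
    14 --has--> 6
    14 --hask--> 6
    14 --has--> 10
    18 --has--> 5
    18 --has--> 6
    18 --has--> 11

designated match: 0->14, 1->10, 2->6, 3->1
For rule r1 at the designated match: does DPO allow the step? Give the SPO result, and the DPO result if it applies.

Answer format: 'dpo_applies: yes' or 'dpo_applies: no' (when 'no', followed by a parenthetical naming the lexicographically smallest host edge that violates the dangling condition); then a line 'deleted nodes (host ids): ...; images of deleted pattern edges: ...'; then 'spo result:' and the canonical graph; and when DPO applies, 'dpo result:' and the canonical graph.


dpo_applies: no
(the rule deletes node 14, which keeps host edge (14,6,hask) outside the match image — the dangling condition fails, DPO blocks; SPO proceeds and side-deletes such edges)
deleted nodes (host ids): 14; images of deleted pattern edges: (14,1,has); (14,6,has); (14,10,has)
spo result:
nodes: 0:pt, 1:pt, 5:pt, 6:pt, 10:pt, 11:pt, 13:F, 18:F, 19:pt, 20:pt, 21:pt, 22:F, 23:F, 24:F, 25:F
edges: (13,1,has); (13,10,has); (13,11,has); (18,5,has); (18,6,has); (18,11,has); (22,10,has); (22,19,has); (22,21,has); (23,6,has); (23,19,has); (23,20,has); (24,1,has); (24,20,has); (24,21,has); (25,19,has); (25,20,has); (25,21,has)


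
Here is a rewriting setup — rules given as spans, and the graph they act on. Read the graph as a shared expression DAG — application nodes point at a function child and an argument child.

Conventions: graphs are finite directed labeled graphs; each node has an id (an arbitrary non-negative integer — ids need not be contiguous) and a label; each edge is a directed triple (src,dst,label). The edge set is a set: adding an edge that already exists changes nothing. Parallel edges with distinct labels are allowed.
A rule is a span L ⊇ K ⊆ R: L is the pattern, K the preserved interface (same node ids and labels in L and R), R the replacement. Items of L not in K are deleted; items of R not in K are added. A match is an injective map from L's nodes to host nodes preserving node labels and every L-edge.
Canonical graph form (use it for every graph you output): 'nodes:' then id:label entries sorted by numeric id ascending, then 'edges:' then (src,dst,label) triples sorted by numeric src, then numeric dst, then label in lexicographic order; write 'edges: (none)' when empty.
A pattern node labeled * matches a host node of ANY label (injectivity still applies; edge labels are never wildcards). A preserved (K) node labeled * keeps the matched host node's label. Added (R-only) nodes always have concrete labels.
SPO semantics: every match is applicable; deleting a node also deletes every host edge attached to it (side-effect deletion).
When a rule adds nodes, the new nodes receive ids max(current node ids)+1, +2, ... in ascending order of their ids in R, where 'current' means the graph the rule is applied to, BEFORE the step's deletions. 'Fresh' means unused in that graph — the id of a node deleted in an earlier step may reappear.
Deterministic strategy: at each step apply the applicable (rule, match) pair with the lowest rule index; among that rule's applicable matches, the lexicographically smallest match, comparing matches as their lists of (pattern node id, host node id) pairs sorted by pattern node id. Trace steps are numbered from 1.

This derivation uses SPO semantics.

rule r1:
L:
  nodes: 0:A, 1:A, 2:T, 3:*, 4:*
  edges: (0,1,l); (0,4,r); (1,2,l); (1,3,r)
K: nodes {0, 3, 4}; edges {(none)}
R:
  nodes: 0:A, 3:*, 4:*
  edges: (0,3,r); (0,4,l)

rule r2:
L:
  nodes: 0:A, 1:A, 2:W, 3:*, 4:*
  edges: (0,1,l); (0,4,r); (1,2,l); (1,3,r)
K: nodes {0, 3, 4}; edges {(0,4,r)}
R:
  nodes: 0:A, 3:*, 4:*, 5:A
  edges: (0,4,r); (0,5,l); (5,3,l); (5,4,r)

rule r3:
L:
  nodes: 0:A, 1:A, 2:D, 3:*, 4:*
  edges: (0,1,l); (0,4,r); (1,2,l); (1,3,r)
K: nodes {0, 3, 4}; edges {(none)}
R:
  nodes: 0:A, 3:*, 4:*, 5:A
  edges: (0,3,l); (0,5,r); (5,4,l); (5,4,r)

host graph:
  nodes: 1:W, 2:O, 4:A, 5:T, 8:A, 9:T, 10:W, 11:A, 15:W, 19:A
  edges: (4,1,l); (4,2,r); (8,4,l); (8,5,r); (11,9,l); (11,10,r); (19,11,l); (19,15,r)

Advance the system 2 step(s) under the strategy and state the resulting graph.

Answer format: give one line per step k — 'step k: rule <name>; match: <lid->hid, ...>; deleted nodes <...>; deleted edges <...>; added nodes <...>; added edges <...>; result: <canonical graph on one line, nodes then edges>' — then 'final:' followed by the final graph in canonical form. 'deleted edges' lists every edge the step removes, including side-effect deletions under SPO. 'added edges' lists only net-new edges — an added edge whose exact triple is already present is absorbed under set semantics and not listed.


step 1: rule r1; match: 0->19, 1->11, 2->9, 3->10, 4->15; deleted nodes 9, 11; deleted edges (11,9,l); (11,10,r); (19,11,l); (19,15,r); added nodes (none); added edges (19,10,r); (19,15,l); result: nodes: 1:W, 2:O, 4:A, 5:T, 8:A, 10:W, 15:W, 19:A edges: (4,1,l); (4,2,r); (8,4,l); (8,5,r); (19,10,r); (19,15,l)
step 2: rule r2; match: 0->8, 1->4, 2->1, 3->2, 4->5; deleted nodes 1, 4; deleted edges (4,1,l); (4,2,r); (8,4,l); added nodes 20; added edges (8,20,l); (20,2,l); (20,5,r); result: nodes: 2:O, 5:T, 8:A, 10:W, 15:W, 19:A, 20:A edges: (8,5,r); (8,20,l); (19,10,r); (19,15,l); (20,2,l); (20,5,r)
final:
nodes: 2:O, 5:T, 8:A, 10:W, 15:W, 19:A, 20:A
edges: (8,5,r); (8,20,l); (19,10,r); (19,15,l); (20,2,l); (20,5,r)


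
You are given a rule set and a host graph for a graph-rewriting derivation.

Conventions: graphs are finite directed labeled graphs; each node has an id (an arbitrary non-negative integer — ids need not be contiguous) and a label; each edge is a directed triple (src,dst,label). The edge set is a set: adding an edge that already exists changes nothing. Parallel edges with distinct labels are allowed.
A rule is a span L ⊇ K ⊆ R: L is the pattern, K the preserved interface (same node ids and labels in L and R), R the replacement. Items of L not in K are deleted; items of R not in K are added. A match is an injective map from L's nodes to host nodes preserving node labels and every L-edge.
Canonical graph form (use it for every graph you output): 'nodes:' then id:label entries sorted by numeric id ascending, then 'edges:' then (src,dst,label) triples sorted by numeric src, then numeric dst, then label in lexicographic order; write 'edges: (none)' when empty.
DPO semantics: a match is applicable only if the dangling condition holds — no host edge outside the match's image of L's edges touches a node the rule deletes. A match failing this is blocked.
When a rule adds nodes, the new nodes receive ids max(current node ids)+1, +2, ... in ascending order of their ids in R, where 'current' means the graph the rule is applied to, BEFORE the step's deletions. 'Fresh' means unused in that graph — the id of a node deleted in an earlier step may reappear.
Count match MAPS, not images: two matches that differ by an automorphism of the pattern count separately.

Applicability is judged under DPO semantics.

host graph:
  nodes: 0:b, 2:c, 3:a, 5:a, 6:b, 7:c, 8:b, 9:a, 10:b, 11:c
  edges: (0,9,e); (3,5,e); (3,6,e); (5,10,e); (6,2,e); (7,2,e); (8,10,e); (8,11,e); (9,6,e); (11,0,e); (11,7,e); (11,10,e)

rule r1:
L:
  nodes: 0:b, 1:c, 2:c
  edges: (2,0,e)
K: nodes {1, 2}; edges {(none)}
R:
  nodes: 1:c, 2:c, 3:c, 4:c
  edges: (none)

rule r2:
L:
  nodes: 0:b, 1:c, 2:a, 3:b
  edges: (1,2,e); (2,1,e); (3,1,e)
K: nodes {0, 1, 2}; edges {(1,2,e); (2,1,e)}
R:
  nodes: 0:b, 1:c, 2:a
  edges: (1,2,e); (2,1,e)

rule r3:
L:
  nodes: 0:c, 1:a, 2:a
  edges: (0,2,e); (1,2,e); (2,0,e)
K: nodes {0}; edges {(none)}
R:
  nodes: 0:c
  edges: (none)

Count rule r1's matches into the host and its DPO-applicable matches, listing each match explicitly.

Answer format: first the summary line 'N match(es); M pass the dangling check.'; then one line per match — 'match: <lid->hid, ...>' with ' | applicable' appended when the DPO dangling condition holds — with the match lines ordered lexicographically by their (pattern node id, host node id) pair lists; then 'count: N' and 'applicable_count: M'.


4 match(es); 0 pass the dangling check.
match: 0->0, 1->2, 2->11
match: 0->0, 1->7, 2->11
match: 0->10, 1->2, 2->11
match: 0->10, 1->7, 2->11
count: 4
applicable_count: 0


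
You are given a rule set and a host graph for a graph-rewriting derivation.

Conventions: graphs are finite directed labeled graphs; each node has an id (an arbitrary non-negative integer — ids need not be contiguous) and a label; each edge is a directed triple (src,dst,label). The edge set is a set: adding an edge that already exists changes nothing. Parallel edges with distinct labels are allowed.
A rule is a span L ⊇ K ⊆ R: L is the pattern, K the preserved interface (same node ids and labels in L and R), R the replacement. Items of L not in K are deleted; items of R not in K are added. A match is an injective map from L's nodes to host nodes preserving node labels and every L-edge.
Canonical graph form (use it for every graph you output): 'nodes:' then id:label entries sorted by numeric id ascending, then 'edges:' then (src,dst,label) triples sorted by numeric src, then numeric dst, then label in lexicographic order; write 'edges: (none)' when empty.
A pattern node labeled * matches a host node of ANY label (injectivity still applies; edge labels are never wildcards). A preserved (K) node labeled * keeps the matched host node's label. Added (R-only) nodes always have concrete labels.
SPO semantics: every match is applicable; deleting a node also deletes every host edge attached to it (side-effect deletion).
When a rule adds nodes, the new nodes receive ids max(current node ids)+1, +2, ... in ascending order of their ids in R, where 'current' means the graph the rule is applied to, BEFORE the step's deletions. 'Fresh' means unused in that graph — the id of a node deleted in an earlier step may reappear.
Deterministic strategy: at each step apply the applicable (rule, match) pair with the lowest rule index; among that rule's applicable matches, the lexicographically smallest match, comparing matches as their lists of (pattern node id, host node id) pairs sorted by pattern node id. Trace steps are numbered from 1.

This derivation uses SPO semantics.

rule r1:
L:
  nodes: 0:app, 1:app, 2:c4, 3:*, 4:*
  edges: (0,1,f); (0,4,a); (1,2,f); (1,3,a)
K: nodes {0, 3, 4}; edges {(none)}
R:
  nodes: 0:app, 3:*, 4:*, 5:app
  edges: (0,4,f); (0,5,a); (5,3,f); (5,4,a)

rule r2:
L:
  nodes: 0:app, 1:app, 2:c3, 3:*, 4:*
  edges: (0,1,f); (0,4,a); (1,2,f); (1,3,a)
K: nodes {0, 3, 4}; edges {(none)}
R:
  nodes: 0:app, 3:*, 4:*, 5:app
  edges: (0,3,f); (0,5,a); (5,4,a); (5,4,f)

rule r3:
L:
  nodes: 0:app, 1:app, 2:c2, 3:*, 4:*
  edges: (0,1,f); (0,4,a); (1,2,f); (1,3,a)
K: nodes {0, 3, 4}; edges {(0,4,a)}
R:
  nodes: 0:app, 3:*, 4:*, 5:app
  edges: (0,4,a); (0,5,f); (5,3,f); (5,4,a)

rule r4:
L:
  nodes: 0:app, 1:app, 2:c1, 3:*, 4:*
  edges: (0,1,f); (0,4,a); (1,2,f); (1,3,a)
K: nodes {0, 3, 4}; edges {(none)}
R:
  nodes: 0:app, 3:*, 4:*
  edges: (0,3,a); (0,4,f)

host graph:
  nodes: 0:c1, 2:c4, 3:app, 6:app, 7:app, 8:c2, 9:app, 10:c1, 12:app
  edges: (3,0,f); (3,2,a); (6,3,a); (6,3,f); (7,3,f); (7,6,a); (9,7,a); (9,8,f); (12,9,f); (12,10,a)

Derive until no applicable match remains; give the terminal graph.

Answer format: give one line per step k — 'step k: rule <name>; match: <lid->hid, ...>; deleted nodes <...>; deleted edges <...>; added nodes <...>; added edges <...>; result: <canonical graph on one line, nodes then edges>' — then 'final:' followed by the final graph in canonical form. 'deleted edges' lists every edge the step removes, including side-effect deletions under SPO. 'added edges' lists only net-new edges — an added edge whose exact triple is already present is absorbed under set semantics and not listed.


step 1: rule r3; match: 0->12, 1->9, 2->8, 3->7, 4->10; deleted nodes 8, 9; deleted edges (9,7,a); (9,8,f); (12,9,f); added nodes 13; added edges (12,13,f); (13,7,f); (13,10,a); result: nodes: 0:c1, 2:c4, 3:app, 6:app, 7:app, 10:c1, 12:app, 13:app edges: (3,0,f); (3,2,a); (6,3,a); (6,3,f); (7,3,f); (7,6,a); (12,10,a); (12,13,f); (13,7,f); (13,10,a)
step 2: rule r4; match: 0->7, 1->3, 2->0, 3->2, 4->6; deleted nodes 0, 3; deleted edges (3,0,f); (3,2,a); (6,3,a); (6,3,f); (7,3,f); (7,6,a); added nodes (none); added edges (7,2,a); (7,6,f); result: nodes: 2:c4, 6:app, 7:app, 10:c1, 12:app, 13:app edges: (7,2,a); (7,6,f); (12,10,a); (12,13,f); (13,7,f); (13,10,a)
final:
nodes: 2:c4, 6:app, 7:app, 10:c1, 12:app, 13:app
edges: (7,2,a); (7,6,f); (12,10,a); (12,13,f); (13,7,f); (13,10,a)


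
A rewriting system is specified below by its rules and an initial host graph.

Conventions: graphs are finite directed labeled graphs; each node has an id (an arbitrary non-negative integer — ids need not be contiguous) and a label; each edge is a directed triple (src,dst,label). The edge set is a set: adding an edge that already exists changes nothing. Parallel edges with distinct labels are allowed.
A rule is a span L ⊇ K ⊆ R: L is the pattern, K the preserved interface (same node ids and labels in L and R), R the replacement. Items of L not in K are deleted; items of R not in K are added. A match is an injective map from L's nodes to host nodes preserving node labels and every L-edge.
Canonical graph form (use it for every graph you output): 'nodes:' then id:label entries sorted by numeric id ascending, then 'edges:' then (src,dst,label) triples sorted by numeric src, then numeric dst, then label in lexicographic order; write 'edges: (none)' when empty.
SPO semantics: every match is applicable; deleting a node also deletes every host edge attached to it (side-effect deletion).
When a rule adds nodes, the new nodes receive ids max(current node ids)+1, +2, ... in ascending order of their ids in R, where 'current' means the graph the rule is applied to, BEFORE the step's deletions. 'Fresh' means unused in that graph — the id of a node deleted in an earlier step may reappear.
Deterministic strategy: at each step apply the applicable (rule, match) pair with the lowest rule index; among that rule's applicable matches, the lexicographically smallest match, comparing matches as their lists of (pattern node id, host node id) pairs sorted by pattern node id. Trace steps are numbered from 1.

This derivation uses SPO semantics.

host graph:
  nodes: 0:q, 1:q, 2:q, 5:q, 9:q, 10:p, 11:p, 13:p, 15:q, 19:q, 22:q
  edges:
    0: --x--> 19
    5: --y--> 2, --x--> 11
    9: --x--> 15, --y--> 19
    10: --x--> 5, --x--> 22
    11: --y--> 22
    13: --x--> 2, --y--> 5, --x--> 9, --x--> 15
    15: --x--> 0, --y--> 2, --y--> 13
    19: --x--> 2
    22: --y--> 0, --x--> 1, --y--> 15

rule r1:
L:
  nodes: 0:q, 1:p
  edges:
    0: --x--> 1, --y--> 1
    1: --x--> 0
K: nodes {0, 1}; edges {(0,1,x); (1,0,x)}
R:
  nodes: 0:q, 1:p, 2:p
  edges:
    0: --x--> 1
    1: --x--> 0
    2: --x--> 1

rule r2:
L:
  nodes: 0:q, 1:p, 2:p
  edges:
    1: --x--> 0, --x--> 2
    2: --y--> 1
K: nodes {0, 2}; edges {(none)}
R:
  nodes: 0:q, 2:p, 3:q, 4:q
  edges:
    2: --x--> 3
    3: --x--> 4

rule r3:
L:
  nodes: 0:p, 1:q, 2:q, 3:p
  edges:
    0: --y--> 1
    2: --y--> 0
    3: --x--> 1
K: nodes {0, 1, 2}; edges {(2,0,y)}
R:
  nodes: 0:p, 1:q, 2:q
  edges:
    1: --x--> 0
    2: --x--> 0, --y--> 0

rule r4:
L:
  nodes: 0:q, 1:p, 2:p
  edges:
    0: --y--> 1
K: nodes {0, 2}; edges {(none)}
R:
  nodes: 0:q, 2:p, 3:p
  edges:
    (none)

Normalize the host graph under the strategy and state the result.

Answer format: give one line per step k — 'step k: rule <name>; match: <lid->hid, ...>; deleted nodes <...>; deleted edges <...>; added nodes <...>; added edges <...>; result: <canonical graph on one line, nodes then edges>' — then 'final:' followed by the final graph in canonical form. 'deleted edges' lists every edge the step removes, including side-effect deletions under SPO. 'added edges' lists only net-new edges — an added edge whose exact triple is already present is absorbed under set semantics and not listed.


step 1: rule r3; match: 0->13, 1->5, 2->15, 3->10; deleted nodes 10; deleted edges (10,5,x); (10,22,x); (13,5,y); added nodes (none); added edges (5,13,x); (15,13,x); result: nodes: 0:q, 1:q, 2:q, 5:q, 9:q, 11:p, 13:p, 15:q, 19:q, 22:q edges: (0,19,x); (5,2,y); (5,11,x); (5,13,x); (9,15,x); (9,19,y); (11,22,y); (13,2,x); (13,9,x); (13,15,x); (15,0,x); (15,2,y); (15,13,x); (15,13,y); (19,2,x); (22,0,y); (22,1,x); (22,15,y)
step 2: rule r1; match: 0->15, 1->13; deleted nodes (none); deleted edges (15,13,y); added nodes 23; added edges (23,13,x); result: nodes: 0:q, 1:q, 2:q, 5:q, 9:q, 11:p, 13:p, 15:q, 19:q, 22:q, 23:p edges: (0,19,x); (5,2,y); (5,11,x); (5,13,x); (9,15,x); (9,19,y); (11,22,y); (13,2,x); (13,9,x); (13,15,x); (15,0,x); (15,2,y); (15,13,x); (19,2,x); (22,0,y); (22,1,x); (22,15,y); (23,13,x)
final:
nodes: 0:q, 1:q, 2:q, 5:q, 9:q, 11:p, 13:p, 15:q, 19:q, 22:q, 23:p
edges: (0,19,x); (5,2,y); (5,11,x); (5,13,x); (9,15,x); (9,19,y); (11,22,y); (13,2,x); (13,9,x); (13,15,x); (15,0,x); (15,2,y); (15,13,x); (19,2,x); (22,0,y); (22,1,x); (22,15,y); (23,13,x)


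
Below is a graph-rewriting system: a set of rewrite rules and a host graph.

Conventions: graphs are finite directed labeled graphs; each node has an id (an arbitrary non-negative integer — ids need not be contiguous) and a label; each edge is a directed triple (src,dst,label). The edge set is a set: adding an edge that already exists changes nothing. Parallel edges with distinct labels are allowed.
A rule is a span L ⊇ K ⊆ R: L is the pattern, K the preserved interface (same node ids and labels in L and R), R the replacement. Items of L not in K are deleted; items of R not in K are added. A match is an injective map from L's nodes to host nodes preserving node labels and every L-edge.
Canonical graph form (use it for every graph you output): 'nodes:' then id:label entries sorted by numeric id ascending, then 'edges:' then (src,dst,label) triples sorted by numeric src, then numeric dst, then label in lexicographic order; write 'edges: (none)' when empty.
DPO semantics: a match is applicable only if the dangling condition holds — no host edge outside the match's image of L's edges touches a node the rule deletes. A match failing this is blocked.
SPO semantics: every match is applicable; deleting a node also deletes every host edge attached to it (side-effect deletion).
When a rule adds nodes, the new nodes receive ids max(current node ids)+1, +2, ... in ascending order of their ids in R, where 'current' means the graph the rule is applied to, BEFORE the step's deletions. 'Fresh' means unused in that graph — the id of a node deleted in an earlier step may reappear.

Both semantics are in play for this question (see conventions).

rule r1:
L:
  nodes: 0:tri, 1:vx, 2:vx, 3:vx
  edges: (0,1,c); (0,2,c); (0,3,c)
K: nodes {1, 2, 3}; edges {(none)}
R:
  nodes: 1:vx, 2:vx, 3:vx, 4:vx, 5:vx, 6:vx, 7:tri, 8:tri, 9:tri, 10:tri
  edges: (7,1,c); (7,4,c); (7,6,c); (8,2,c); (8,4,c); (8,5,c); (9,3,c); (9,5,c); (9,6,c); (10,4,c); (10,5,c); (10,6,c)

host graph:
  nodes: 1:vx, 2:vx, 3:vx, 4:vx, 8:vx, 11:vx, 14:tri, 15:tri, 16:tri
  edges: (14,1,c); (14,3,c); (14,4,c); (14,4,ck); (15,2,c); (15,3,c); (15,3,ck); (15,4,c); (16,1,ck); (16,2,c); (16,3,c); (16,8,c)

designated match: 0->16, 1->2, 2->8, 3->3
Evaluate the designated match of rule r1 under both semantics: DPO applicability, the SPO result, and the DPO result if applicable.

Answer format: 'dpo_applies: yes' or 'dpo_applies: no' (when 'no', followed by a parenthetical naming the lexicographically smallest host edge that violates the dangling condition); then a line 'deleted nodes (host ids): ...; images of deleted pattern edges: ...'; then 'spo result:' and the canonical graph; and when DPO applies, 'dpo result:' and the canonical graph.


dpo_applies: no
(the rule deletes node 16, which keeps host edge (16,1,ck) outside the match image — the dangling condition fails, DPO blocks; SPO proceeds and side-deletes such edges)
deleted nodes (host ids): 16; images of deleted pattern edges: (16,2,c); (16,3,c); (16,8,c)
spo result:
nodes: 1:vx, 2:vx, 3:vx, 4:vx, 8:vx, 11:vx, 14:tri, 15:tri, 17:vx, 18:vx, 19:vx, 20:tri, 21:tri, 22:tri, 23:tri
edges: (14,1,c); (14,3,c); (14,4,c); (14,4,ck); (15,2,c); (15,3,c); (15,3,ck); (15,4,c); (20,2,c); (20,17,c); (20,19,c); (21,8,c); (21,17,c); (21,18,c); (22,3,c); (22,18,c); (22,19,c); (23,17,c); (23,18,c); (23,19,c)


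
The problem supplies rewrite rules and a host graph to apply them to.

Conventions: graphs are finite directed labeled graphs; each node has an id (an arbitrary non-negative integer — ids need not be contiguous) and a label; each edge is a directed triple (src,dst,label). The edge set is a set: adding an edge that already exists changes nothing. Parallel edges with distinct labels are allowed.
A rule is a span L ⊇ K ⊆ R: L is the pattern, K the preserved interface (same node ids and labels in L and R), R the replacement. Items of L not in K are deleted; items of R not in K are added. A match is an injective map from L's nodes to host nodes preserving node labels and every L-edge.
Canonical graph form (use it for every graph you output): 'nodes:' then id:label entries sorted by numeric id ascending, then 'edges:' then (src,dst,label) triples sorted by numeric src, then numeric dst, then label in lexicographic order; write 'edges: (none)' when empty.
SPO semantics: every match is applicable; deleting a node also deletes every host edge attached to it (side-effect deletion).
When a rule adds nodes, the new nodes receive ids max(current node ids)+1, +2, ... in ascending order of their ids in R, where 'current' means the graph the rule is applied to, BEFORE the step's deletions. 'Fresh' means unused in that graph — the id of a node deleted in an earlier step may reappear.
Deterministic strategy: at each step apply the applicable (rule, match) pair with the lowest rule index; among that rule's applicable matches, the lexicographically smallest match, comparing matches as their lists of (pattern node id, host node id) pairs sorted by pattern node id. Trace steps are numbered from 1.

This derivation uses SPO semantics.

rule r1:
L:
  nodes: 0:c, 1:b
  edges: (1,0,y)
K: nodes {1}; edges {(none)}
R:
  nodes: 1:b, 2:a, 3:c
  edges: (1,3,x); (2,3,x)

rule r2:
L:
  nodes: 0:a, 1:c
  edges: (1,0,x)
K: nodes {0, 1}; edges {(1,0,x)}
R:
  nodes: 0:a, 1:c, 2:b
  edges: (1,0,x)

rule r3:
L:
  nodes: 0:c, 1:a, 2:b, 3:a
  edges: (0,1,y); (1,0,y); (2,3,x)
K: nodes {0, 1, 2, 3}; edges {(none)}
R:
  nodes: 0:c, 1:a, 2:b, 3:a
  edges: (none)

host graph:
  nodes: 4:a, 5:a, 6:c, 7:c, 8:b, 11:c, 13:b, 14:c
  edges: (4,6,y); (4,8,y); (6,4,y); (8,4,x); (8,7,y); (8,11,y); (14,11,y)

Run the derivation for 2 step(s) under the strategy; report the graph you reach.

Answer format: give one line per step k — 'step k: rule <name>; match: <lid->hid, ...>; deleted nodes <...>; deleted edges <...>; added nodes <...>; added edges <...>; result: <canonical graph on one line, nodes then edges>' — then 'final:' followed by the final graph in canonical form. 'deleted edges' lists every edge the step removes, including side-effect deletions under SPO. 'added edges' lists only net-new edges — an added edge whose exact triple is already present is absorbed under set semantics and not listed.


step 1: rule r1; match: 0->7, 1->8; deleted nodes 7; deleted edges (8,7,y); added nodes 15, 16; added edges (8,16,x); (15,16,x); result: nodes: 4:a, 5:a, 6:c, 8:b, 11:c, 13:b, 14:c, 15:a, 16:c edges: (4,6,y); (4,8,y); (6,4,y); (8,4,x); (8,11,y); (8,16,x); (14,11,y); (15,16,x)
step 2: rule r1; match: 0->11, 1->8; deleted nodes 11; deleted edges (8,11,y); (14,11,y); added nodes 17, 18; added edges (8,18,x); (17,18,x); result: nodes: 4:a, 5:a, 6:c, 8:b, 13:b, 14:c, 15:a, 16:c, 17:a, 18:c edges: (4,6,y); (4,8,y); (6,4,y); (8,4,x); (8,16,x); (8,18,x); (15,16,x); (17,18,x)
final:
nodes: 4:a, 5:a, 6:c, 8:b, 13:b, 14:c, 15:a, 16:c, 17:a, 18:c
edges: (4,6,y); (4,8,y); (6,4,y); (8,4,x); (8,16,x); (8,18,x); (15,16,x); (17,18,x)


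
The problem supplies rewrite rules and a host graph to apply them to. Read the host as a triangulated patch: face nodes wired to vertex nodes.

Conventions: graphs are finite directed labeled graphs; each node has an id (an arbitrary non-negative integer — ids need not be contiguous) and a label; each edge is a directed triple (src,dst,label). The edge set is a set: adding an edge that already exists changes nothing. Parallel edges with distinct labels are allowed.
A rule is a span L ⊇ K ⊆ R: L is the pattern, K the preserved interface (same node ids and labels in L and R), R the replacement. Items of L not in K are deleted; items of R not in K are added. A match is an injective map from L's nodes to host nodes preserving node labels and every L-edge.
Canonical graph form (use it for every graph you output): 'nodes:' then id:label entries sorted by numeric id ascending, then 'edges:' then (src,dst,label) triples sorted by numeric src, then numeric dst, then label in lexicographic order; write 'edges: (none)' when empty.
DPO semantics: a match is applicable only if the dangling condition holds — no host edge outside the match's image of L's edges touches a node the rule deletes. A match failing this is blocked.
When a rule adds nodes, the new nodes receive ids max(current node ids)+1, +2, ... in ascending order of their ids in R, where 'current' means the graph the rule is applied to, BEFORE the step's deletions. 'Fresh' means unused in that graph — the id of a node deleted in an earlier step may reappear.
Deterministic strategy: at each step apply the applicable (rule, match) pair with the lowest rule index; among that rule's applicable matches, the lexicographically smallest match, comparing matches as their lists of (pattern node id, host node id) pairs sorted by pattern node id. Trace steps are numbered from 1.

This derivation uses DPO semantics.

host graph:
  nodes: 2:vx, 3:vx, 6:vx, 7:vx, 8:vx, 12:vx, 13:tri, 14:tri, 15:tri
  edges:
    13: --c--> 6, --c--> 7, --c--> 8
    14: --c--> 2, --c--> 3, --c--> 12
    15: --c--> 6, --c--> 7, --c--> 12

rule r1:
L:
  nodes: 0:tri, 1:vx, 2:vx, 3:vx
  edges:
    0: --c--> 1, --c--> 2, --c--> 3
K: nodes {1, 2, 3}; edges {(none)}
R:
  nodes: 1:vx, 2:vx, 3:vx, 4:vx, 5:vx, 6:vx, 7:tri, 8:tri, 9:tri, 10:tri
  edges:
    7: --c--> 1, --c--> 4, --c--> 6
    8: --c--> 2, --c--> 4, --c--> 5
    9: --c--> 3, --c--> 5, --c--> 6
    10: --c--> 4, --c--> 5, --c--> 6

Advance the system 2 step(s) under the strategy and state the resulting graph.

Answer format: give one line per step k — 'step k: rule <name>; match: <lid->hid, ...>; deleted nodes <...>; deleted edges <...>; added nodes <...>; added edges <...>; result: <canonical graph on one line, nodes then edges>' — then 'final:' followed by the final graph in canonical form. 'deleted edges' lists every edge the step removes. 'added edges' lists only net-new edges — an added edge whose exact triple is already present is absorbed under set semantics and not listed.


step 1: rule r1; match: 0->13, 1->6, 2->7, 3->8; deleted nodes 13; deleted edges (13,6,c); (13,7,c); (13,8,c); added nodes 16, 17, 18, 19, 20, 21, 22; added edges (19,6,c); (19,16,c); (19,18,c); (20,7,c); (20,16,c); (20,17,c); (21,8,c); (21,17,c); (21,18,c); (22,16,c); (22,17,c); (22,18,c); result: nodes: 2:vx, 3:vx, 6:vx, 7:vx, 8:vx, 12:vx, 14:tri, 15:tri, 16:vx, 17:vx, 18:vx, 19:tri, 20:tri, 21:tri, 22:tri edges: (14,2,c); (14,3,c); (14,12,c); (15,6,c); (15,7,c); (15,12,c); (19,6,c); (19,16,c); (19,18,c); (20,7,c); (20,16,c); (20,17,c); (21,8,c); (21,17,c); (21,18,c); (22,16,c); (22,17,c); (22,18,c)
step 2: rule r1; match: 0->14, 1->2, 2->3, 3->12; deleted nodes 14; deleted edges (14,2,c); (14,3,c); (14,12,c); added nodes 23, 24, 25, 26, 27, 28, 29; added edges (26,2,c); (26,23,c); (26,25,c); (27,3,c); (27,23,c); (27,24,c); (28,12,c); (28,24,c); (28,25,c); (29,23,c); (29,24,c); (29,25,c); result: nodes: 2:vx, 3:vx, 6:vx, 7:vx, 8:vx, 12:vx, 15:tri, 16:vx, 17:vx, 18:vx, 19:tri, 20:tri, 21:tri, 22:tri, 23:vx, 24:vx, 25:vx, 26:tri, 27:tri, 28:tri, 29:tri edges: (15,6,c); (15,7,c); (15,12,c); (19,6,c); (19,16,c); (19,18,c); (20,7,c); (20,16,c); (20,17,c); (21,8,c); (21,17,c); (21,18,c); (22,16,c); (22,17,c); (22,18,c); (26,2,c); (26,23,c); (26,25,c); (27,3,c); (27,23,c); (27,24,c); (28,12,c); (28,24,c); (28,25,c); (29,23,c); (29,24,c); (29,25,c)
final:
nodes: 2:vx, 3:vx, 6:vx, 7:vx, 8:vx, 12:vx, 15:tri, 16:vx, 17:vx, 18:vx, 19:tri, 20:tri, 21:tri, 22:tri, 23:vx, 24:vx, 25:vx, 26:tri, 27:tri, 28:tri, 29:tri
edges: (15,6,c); (15,7,c); (15,12,c); (19,6,c); (19,16,c); (19,18,c); (20,7,c); (20,16,c); (20,17,c); (21,8,c); (21,17,c); (21,18,c); (22,16,c); (22,17,c); (22,18,c); (26,2,c); (26,23,c); (26,25,c); (27,3,c); (27,23,c); (27,24,c); (28,12,c); (28,24,c); (28,25,c); (29,23,c); (29,24,c); (29,25,c)


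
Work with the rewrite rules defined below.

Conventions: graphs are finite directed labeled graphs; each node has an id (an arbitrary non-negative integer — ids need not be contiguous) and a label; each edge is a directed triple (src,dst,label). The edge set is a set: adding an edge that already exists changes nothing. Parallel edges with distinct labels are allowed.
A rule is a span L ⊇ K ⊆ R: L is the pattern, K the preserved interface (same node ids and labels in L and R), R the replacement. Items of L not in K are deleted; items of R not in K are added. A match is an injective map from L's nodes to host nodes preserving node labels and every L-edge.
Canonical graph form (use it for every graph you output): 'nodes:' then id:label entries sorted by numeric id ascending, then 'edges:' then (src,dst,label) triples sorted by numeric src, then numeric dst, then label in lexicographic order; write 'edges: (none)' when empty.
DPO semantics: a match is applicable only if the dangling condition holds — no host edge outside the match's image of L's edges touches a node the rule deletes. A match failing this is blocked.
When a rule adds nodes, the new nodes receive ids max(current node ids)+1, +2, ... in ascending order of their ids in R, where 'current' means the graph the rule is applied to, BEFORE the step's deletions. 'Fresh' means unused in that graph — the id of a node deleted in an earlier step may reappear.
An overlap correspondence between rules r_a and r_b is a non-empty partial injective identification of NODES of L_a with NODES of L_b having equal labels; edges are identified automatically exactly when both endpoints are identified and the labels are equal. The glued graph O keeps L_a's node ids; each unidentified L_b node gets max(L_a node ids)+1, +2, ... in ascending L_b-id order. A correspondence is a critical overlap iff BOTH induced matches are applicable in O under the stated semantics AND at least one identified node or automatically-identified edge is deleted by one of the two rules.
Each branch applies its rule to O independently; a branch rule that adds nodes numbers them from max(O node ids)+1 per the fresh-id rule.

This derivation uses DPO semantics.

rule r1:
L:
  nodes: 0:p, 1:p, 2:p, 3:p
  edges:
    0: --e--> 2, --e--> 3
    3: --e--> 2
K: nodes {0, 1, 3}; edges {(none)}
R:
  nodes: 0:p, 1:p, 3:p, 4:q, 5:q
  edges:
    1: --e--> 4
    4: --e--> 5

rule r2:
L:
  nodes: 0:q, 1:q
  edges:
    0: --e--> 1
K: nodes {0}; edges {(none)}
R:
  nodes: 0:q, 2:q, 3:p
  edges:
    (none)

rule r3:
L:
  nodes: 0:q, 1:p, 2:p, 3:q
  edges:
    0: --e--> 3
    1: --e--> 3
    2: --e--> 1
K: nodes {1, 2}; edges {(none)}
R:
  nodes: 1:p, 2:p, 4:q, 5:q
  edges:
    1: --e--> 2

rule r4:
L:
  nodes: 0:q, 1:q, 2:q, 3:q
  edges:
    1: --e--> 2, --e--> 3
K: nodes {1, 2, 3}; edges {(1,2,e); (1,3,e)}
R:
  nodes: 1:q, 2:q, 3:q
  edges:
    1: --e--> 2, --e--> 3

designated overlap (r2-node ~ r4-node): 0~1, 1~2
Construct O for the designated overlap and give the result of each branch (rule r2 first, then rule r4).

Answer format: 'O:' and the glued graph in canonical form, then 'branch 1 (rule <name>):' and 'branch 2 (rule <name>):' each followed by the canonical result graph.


O:
nodes: 0:q, 1:q, 2:q, 3:q
edges: (0,1,e); (0,3,e)
branch 1 (rule r2):
nodes: 0:q, 2:q, 3:q, 4:q, 5:p
edges: (0,3,e)
branch 2 (rule r4):
nodes: 0:q, 1:q, 3:q
edges: (0,1,e); (0,3,e)


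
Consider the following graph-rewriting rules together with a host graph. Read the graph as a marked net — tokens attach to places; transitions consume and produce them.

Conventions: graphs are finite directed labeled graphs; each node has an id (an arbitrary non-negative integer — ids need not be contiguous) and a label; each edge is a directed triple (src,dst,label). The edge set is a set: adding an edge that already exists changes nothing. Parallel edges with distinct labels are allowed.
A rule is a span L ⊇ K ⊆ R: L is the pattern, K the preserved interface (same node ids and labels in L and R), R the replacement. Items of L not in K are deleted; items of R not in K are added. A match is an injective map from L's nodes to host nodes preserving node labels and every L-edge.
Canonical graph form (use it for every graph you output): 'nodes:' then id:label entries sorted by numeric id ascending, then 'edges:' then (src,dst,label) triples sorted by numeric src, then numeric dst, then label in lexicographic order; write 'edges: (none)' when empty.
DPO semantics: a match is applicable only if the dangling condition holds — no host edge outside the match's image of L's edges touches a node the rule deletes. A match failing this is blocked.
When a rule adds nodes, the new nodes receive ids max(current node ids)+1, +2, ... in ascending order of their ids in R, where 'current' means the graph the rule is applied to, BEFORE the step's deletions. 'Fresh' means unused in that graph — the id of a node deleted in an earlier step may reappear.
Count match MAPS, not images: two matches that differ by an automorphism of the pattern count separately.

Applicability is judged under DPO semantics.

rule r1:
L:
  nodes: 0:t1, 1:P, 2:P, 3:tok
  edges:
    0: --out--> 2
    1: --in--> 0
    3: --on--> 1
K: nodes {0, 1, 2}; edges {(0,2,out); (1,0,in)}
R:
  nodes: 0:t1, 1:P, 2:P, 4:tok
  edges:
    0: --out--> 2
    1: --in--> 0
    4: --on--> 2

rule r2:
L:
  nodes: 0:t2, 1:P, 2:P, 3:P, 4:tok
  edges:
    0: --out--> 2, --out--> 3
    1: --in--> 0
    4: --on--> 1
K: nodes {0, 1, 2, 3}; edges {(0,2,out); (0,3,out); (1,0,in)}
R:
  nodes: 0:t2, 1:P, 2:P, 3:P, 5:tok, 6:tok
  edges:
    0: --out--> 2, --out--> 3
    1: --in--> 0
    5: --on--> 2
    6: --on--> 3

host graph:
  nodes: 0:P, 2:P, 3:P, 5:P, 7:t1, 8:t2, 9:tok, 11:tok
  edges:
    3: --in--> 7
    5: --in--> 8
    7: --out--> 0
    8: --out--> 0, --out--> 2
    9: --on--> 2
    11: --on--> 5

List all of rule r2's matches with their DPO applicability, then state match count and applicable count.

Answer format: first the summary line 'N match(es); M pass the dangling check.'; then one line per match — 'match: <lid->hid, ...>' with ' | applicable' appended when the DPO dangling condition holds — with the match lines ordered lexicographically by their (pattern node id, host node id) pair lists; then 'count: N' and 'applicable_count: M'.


2 match(es); 2 pass the dangling check.
match: 0->8, 1->5, 2->0, 3->2, 4->11 | applicable
match: 0->8, 1->5, 2->2, 3->0, 4->11 | applicable
count: 2
applicable_count: 2
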